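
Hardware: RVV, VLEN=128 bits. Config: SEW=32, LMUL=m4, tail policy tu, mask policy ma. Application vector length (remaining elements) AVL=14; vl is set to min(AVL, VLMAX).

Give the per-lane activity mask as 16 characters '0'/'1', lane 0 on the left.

lanes per group: 128·4/32 = 16
vl = min(AVL, VLMAX) = min(14, 16) = 14
bits (lane 0 leftmost): 1111111111111100

predicate = 1111111111111100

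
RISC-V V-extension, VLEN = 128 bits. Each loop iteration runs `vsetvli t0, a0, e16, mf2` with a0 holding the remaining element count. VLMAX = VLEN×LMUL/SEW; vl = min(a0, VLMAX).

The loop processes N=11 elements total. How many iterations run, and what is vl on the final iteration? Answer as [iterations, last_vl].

VLMAX = (128 × 1/2) / 16 = 4 lanes
iterations = ceil(11/4) = 3; final-pass vl = 3

[iterations, last_vl] = [3, 3]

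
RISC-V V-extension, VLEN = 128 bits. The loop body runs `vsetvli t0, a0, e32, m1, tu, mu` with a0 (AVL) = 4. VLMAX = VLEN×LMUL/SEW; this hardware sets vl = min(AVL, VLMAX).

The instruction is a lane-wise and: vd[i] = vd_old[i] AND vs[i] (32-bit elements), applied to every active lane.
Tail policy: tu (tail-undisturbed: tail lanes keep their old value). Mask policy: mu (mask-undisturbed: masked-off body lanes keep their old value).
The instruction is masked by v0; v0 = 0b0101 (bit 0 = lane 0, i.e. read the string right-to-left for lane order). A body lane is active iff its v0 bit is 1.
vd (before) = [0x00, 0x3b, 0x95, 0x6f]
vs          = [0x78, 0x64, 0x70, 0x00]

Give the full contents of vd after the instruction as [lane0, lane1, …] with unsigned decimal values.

vd = [0, 59, 16, 111]

lanes per group: 128·1/32 = 4
vl ← min(4, 4) = 4
  i=0: and(0x00,0x78) → 0
  i=1: mask-off/keep → 59
  i=2: and(0x95,0x70) → 16
  i=3: mask-off/keep → 111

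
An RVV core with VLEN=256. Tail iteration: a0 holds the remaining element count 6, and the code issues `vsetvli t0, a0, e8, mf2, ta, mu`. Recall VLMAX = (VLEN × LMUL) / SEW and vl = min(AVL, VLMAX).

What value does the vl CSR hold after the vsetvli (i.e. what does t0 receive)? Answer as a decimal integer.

lanes per group: 256·1/2/8 = 16
AVL=6 ≤ VLMAX=16, so vl = 6

vl = 6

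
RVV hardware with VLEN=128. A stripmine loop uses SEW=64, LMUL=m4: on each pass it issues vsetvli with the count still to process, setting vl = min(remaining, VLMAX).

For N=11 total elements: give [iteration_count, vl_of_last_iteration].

VLMAX = (128 × 4) / 64 = 8 lanes
N=11: ⌈11/8⌉ = 2 iters; last vl = 11 − 1×8 = 3

[iterations, last_vl] = [2, 3]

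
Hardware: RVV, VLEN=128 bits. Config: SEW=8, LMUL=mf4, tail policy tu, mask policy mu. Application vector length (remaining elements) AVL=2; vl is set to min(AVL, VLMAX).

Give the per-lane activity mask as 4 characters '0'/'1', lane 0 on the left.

VLMAX = VLEN×LMUL/SEW = 128×1/4/8 = 4
vl ← min(2, 4) = 2
bits (lane 0 leftmost): 1100

predicate = 1100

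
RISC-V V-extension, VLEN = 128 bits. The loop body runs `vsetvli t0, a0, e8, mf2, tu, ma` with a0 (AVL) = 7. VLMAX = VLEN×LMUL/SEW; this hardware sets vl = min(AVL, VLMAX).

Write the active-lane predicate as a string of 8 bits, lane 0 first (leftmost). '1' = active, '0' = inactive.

predicate = 11111110

VLMAX = (128 × 1/2) / 8 = 8 lanes
vl = min(AVL, VLMAX) = min(7, 8) = 7
bits (lane 0 leftmost): 11111110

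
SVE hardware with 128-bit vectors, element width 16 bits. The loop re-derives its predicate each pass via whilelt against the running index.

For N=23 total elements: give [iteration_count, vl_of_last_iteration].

[iterations, last_vl] = [3, 7]

lane count: 128 div 16 = 8
23 elements at 8/iter → 3 passes, remainder 7 on the last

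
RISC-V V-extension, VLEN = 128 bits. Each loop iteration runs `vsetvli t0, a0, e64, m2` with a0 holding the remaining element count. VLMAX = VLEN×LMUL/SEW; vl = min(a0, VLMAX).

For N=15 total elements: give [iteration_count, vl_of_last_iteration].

[iterations, last_vl] = [4, 3]

VLMAX = (128 × 2) / 64 = 4 lanes
iterations = ceil(15/4) = 4; final-pass vl = 3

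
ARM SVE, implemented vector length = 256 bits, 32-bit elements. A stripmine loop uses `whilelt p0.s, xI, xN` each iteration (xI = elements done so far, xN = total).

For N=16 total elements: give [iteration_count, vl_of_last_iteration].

register lanes = 256/32 = 8
iterations = ceil(16/8) = 2; final-pass vl = 8

[iterations, last_vl] = [2, 8]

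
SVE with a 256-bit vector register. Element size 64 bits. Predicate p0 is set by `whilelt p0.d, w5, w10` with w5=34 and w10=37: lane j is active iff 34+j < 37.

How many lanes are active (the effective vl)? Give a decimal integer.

register lanes = 256/64 = 4
whilelt: lane j active iff 34+j < 37 → j < 3 → 3 active

vl = 3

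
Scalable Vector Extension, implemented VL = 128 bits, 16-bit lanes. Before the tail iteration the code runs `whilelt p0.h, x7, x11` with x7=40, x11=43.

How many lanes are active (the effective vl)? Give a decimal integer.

register lanes = 128/16 = 8
p0[j] = (40+j < 43); true for j=0..2 → 3 lanes set

vl = 3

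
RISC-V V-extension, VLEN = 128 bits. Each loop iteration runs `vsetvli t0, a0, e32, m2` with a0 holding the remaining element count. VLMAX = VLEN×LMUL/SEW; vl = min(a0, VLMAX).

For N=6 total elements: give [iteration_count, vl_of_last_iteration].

[iterations, last_vl] = [1, 6]

VLMAX = VLEN×LMUL/SEW = 128×2/32 = 8
N=6: ⌈6/8⌉ = 1 iters; last vl = 6 − 0×8 = 6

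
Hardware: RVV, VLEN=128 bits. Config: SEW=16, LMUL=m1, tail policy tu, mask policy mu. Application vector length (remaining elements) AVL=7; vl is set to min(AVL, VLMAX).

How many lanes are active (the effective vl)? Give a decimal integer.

VLMAX = VLEN×LMUL/SEW = 128×1/16 = 8
AVL=7 ≤ VLMAX=8, so vl = 7

vl = 7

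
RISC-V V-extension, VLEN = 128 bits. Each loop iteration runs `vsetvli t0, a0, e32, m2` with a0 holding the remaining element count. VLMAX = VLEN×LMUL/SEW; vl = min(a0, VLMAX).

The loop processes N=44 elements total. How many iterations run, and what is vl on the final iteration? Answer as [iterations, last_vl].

[iterations, last_vl] = [6, 4]

VLMAX = (128 × 2) / 32 = 8 lanes
iterations = ceil(44/8) = 6; final-pass vl = 4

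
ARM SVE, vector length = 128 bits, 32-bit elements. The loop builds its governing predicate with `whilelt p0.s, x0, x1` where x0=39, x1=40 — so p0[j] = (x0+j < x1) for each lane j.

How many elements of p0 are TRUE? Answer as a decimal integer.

vl = 1

128-bit reg / 32-bit elem → 4 lanes
whilelt: lane j active iff 39+j < 40 → j < 1 → 1 active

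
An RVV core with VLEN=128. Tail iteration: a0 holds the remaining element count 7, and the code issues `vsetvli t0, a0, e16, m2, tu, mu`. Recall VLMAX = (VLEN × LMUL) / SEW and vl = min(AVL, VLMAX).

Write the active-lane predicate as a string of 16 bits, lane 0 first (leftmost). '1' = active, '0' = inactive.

predicate = 1111111000000000

VLMAX = (128 × 2) / 16 = 16 lanes
vl ← min(7, 16) = 7
bits (lane 0 leftmost): 1111111000000000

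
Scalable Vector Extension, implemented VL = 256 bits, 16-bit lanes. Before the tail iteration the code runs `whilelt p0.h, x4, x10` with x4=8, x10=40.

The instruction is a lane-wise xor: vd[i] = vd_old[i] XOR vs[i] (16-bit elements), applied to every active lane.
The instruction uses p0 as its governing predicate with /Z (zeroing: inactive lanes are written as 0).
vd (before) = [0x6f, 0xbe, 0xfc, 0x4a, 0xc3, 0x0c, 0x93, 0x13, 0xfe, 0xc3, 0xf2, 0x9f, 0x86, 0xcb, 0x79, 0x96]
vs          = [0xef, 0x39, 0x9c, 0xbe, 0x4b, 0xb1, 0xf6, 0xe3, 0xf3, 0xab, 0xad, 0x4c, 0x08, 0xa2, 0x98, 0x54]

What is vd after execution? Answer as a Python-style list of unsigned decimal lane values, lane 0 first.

register lanes = 256/16 = 16
active while 8+j < 40, i.e. j ∈ [0,32) capped at 16 ⇒ 16
vd[0] xor(0x6f,0xef) -> 0x80
vd[1] xor(0xbe,0x39) -> 0x87
vd[2] xor(0xfc,0x9c) -> 0x60
vd[3] xor(0x4a,0xbe) -> 0xf4
vd[4] xor(0xc3,0x4b) -> 0x88
vd[5] xor(0x0c,0xb1) -> 0xbd
vd[6] xor(0x93,0xf6) -> 0x65
vd[7] xor(0x13,0xe3) -> 0xf0
vd[8] xor(0xfe,0xf3) -> 0x0d
vd[9] xor(0xc3,0xab) -> 0x68
vd[10] xor(0xf2,0xad) -> 0x5f
vd[11] xor(0x9f,0x4c) -> 0xd3
vd[12] xor(0x86,0x08) -> 0x8e
vd[13] xor(0xcb,0xa2) -> 0x69
vd[14] xor(0x79,0x98) -> 0xe1
vd[15] xor(0x96,0x54) -> 0xc2

vd = [128, 135, 96, 244, 136, 189, 101, 240, 13, 104, 95, 211, 142, 105, 225, 194]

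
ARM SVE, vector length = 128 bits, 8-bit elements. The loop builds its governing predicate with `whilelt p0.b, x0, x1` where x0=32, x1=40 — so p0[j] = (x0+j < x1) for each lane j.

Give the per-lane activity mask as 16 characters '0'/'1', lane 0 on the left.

lane count: 128 div 8 = 16
p0[j] = (32+j < 40); true for j=0..7 → 8 lanes set
bits (lane 0 leftmost): 1111111100000000

predicate = 1111111100000000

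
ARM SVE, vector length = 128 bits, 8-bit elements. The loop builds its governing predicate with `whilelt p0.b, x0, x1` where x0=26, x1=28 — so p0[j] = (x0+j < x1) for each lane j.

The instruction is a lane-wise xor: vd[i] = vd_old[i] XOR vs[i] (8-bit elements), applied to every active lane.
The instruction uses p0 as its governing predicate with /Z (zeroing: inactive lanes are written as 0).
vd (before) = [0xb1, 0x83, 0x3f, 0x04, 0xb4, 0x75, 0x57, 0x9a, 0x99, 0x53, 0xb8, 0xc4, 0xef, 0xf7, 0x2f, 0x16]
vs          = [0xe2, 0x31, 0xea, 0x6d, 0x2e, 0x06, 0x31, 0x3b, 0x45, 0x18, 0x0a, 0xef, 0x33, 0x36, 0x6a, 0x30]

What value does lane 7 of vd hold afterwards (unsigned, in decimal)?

128-bit reg / 8-bit elem → 16 lanes
active while 26+j < 28, i.e. j ∈ [0,2) capped at 16 ⇒ 2
vd[0] xor(0xb1,0xe2) -> 0x53
vd[1] xor(0x83,0x31) -> 0xb2
vd[2] tail/zero -> 0x00
vd[3] tail/zero -> 0x00
vd[4] tail/zero -> 0x00
vd[5] tail/zero -> 0x00
vd[6] tail/zero -> 0x00
vd[7] tail/zero -> 0x00
vd[8] tail/zero -> 0x00
vd[9] tail/zero -> 0x00
vd[10] tail/zero -> 0x00
vd[11] tail/zero -> 0x00
vd[12] tail/zero -> 0x00
vd[13] tail/zero -> 0x00
vd[14] tail/zero -> 0x00
vd[15] tail/zero -> 0x00

vd[7] = 0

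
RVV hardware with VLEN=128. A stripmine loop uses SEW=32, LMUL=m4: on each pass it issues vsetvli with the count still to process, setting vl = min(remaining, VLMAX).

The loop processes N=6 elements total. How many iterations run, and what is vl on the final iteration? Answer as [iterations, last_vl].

lanes per group: 128·4/32 = 16
N=6: ⌈6/16⌉ = 1 iters; last vl = 6 − 0×16 = 6

[iterations, last_vl] = [1, 6]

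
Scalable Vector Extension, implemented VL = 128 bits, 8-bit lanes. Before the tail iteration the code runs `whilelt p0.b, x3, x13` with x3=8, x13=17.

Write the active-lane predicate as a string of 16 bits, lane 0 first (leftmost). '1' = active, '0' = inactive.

predicate = 1111111110000000

lane count: 128 div 8 = 16
p0[j] = (8+j < 17); true for j=0..8 → 9 lanes set
bits (lane 0 leftmost): 1111111110000000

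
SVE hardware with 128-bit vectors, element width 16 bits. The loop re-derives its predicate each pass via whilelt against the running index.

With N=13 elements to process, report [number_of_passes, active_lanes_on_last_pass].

[iterations, last_vl] = [2, 5]

lane count: 128 div 16 = 8
13 elements at 8/iter → 2 passes, remainder 5 on the last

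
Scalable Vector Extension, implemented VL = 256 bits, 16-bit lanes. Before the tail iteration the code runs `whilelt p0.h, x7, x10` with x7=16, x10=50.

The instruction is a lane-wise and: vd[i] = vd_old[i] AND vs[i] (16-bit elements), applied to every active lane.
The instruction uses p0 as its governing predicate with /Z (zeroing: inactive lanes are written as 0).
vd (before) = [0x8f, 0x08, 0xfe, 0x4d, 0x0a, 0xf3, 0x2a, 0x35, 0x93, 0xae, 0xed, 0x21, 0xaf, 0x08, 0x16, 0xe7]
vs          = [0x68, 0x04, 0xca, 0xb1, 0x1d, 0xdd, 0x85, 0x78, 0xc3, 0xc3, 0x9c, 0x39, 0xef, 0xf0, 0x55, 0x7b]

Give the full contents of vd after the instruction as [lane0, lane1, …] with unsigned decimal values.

register lanes = 256/16 = 16
p0[j] = (16+j < 50); true for j=0..15 → 16 lanes set
  i=0: and(0x8f,0x68) → 8
  i=1: and(0x08,0x04) → 0
  i=2: and(0xfe,0xca) → 202
  i=3: and(0x4d,0xb1) → 1
  i=4: and(0x0a,0x1d) → 8
  i=5: and(0xf3,0xdd) → 209
  i=6: and(0x2a,0x85) → 0
  i=7: and(0x35,0x78) → 48
  i=8: and(0x93,0xc3) → 131
  i=9: and(0xae,0xc3) → 130
  i=10: and(0xed,0x9c) → 140
  i=11: and(0x21,0x39) → 33
  i=12: and(0xaf,0xef) → 175
  i=13: and(0x08,0xf0) → 0
  i=14: and(0x16,0x55) → 20
  i=15: and(0xe7,0x7b) → 99

vd = [8, 0, 202, 1, 8, 209, 0, 48, 131, 130, 140, 33, 175, 0, 20, 99]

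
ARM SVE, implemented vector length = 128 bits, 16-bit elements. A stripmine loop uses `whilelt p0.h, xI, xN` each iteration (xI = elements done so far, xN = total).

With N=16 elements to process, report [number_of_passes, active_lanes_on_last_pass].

lane count: 128 div 16 = 8
iterations = ceil(16/8) = 2; final-pass vl = 8

[iterations, last_vl] = [2, 8]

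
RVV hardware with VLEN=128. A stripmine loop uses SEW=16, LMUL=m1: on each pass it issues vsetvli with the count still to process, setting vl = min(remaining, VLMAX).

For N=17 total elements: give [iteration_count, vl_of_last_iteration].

VLMAX = VLEN×LMUL/SEW = 128×1/16 = 8
N=17: ⌈17/8⌉ = 3 iters; last vl = 17 − 2×8 = 1

[iterations, last_vl] = [3, 1]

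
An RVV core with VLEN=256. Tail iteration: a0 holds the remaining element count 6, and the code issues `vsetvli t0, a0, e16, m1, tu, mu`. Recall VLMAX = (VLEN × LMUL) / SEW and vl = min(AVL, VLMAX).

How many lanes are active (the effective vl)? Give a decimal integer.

lanes per group: 256·1/16 = 16
vl ← min(6, 16) = 6

vl = 6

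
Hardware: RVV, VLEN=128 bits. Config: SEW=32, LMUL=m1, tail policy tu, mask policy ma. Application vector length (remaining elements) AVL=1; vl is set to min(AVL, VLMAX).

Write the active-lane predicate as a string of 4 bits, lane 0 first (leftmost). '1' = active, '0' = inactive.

predicate = 1000

VLMAX = VLEN×LMUL/SEW = 128×1/32 = 4
vl = min(AVL, VLMAX) = min(1, 4) = 1
bits (lane 0 leftmost): 1000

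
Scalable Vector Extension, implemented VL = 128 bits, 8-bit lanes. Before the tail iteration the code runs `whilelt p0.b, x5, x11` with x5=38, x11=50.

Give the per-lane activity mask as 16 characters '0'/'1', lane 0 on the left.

predicate = 1111111111110000

lane count: 128 div 8 = 16
active while 38+j < 50, i.e. j ∈ [0,12) capped at 16 ⇒ 12
bits (lane 0 leftmost): 1111111111110000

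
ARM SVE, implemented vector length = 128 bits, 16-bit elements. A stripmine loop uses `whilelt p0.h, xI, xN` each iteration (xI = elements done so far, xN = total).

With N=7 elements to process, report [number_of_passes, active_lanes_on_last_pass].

lane count: 128 div 16 = 8
7 elements at 8/iter → 1 passes, remainder 7 on the last

[iterations, last_vl] = [1, 7]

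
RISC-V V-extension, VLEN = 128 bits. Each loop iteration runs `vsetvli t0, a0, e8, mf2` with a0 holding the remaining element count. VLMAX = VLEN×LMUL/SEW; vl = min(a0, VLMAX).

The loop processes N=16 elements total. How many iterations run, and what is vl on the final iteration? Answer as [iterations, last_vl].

VLMAX = (128 × 1/2) / 8 = 8 lanes
iterations = ceil(16/8) = 2; final-pass vl = 8

[iterations, last_vl] = [2, 8]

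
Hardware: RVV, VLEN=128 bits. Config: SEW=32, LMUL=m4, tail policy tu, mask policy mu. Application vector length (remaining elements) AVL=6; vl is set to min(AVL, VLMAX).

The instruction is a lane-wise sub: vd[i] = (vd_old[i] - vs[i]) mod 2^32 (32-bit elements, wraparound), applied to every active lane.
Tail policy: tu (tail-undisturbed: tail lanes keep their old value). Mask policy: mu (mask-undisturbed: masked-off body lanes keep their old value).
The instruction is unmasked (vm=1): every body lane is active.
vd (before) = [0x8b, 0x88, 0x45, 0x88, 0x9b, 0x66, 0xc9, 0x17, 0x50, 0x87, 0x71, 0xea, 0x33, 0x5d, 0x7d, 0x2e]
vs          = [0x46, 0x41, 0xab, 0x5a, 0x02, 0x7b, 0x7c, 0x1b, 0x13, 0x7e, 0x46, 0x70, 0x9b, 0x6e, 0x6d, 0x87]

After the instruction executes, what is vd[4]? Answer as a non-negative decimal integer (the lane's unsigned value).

VLMAX = (128 × 4) / 32 = 16 lanes
AVL=6 ≤ VLMAX=16, so vl = 6
[0] sub(0x8b,0x46) = 0x45
[1] sub(0x88,0x41) = 0x47
[2] sub(0x45,0xab) = 0xffffff9a
[3] sub(0x88,0x5a) = 0x2e
[4] sub(0x9b,0x02) = 0x99
[5] sub(0x66,0x7b) = 0xffffffeb
[6] tail/keep = 0xc9
[7] tail/keep = 0x17
[8] tail/keep = 0x50
[9] tail/keep = 0x87
[10] tail/keep = 0x71
[11] tail/keep = 0xea
[12] tail/keep = 0x33
[13] tail/keep = 0x5d
[14] tail/keep = 0x7d
[15] tail/keep = 0x2e

vd[4] = 153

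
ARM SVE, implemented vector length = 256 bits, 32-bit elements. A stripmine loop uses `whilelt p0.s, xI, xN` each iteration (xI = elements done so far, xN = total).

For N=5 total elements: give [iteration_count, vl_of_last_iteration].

[iterations, last_vl] = [1, 5]

256-bit reg / 32-bit elem → 8 lanes
N=5: ⌈5/8⌉ = 1 iters; last vl = 5 − 0×8 = 5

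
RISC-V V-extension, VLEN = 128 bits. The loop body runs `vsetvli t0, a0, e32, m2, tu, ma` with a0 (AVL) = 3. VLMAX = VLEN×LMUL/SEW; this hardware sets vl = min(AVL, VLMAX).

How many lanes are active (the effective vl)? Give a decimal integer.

vl = 3

lanes per group: 128·2/32 = 8
vl ← min(3, 8) = 3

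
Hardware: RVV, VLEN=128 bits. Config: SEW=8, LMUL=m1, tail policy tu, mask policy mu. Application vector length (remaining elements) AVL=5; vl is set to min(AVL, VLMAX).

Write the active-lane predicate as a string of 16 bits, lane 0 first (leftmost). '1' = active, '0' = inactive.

predicate = 1111100000000000

lanes per group: 128·1/8 = 16
AVL=5 ≤ VLMAX=16, so vl = 5
bits (lane 0 leftmost): 1111100000000000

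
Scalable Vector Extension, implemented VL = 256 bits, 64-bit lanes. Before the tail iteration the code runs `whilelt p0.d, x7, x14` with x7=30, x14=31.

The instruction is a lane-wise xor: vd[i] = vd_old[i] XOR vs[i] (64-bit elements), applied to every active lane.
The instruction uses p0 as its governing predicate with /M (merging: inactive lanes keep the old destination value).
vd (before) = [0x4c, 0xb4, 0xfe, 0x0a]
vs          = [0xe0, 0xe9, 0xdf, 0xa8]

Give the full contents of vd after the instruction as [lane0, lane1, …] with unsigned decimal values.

256-bit reg / 64-bit elem → 4 lanes
p0[j] = (30+j < 31); true for j=0..0 → 1 lanes set
vd[0] xor(0x4c,0xe0) -> 0xac
vd[1] tail/keep -> 0xb4
vd[2] tail/keep -> 0xfe
vd[3] tail/keep -> 0x0a

vd = [172, 180, 254, 10]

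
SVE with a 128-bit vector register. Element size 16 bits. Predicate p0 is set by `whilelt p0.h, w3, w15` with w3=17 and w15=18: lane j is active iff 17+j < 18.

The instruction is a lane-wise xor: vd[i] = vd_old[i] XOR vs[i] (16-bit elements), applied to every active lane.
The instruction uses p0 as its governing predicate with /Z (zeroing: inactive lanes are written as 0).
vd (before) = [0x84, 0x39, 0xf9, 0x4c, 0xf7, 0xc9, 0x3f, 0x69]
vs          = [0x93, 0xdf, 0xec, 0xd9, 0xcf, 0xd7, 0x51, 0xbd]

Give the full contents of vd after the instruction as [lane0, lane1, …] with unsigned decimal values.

vd = [23, 0, 0, 0, 0, 0, 0, 0]

128-bit reg / 16-bit elem → 8 lanes
p0[j] = (17+j < 18); true for j=0..0 → 1 lanes set
  i=0: xor(0x84,0x93) → 23
  i=1: tail/zero → 0
  i=2: tail/zero → 0
  i=3: tail/zero → 0
  i=4: tail/zero → 0
  i=5: tail/zero → 0
  i=6: tail/zero → 0
  i=7: tail/zero → 0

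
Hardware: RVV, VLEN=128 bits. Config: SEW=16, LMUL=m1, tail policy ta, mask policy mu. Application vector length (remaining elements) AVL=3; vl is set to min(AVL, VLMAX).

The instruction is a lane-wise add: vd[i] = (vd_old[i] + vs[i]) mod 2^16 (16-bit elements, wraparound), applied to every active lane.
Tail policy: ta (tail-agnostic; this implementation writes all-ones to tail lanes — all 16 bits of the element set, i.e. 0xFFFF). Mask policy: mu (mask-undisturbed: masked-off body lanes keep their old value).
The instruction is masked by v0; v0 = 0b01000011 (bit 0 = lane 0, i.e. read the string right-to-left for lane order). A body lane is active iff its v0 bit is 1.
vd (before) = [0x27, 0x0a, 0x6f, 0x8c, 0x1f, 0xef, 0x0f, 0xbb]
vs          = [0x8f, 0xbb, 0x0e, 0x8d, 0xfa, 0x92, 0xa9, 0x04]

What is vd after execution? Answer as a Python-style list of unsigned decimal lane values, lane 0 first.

VLMAX = (128 × 1) / 16 = 8 lanes
vl ← min(3, 8) = 3
vd[0] add(0x27,0x8f) -> 0xb6
vd[1] add(0x0a,0xbb) -> 0xc5
vd[2] mask-off/keep -> 0x6f
vd[3] tail/ones -> 0xffff
vd[4] tail/ones -> 0xffff
vd[5] tail/ones -> 0xffff
vd[6] tail/ones -> 0xffff
vd[7] tail/ones -> 0xffff

vd = [182, 197, 111, 65535, 65535, 65535, 65535, 65535]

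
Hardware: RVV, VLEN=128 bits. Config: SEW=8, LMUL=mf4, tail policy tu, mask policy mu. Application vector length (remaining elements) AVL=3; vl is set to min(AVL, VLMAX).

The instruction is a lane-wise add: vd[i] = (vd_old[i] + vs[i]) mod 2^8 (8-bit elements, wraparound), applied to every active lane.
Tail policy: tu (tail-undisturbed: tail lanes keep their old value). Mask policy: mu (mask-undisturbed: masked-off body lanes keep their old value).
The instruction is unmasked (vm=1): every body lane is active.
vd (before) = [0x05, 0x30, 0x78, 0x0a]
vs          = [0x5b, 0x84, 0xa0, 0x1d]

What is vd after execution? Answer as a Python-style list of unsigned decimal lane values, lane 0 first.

VLMAX = (128 × 1/4) / 8 = 4 lanes
vl ← min(3, 4) = 3
lane  0: add(0x05,0x5b) ⇒ 0x60
lane  1: add(0x30,0x84) ⇒ 0xb4
lane  2: add(0x78,0xa0) ⇒ 0x18
lane  3: tail/keep ⇒ 0x0a

vd = [96, 180, 24, 10]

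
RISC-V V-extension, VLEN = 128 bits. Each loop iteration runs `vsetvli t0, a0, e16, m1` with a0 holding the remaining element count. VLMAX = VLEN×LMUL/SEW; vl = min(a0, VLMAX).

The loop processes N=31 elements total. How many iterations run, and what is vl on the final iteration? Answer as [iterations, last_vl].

[iterations, last_vl] = [4, 7]

lanes per group: 128·1/16 = 8
31 elements at 8/iter → 4 passes, remainder 7 on the last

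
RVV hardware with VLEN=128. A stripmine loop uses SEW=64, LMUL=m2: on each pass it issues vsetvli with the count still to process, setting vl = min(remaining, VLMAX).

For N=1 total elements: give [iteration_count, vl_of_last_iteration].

lanes per group: 128·2/64 = 4
N=1: ⌈1/4⌉ = 1 iters; last vl = 1 − 0×4 = 1

[iterations, last_vl] = [1, 1]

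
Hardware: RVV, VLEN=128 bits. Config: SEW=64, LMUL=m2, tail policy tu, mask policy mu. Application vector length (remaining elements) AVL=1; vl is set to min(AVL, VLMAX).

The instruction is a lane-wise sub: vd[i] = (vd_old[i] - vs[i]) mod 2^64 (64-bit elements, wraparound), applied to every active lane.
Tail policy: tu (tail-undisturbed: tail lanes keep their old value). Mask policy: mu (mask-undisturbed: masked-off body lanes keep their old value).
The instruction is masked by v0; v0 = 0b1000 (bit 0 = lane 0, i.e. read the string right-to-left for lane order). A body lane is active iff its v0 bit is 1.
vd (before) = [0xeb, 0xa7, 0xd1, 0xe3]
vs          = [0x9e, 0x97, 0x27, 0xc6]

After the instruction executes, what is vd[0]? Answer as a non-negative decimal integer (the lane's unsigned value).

lanes per group: 128·2/64 = 4
vl ← min(1, 4) = 1
lane  0: mask-off/keep ⇒ 0xeb
lane  1: tail/keep ⇒ 0xa7
lane  2: tail/keep ⇒ 0xd1
lane  3: tail/keep ⇒ 0xe3

vd[0] = 235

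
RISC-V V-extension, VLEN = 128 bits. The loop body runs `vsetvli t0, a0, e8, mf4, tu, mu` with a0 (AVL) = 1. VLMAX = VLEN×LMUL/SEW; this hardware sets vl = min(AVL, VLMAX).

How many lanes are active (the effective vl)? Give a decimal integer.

vl = 1

lanes per group: 128·1/4/8 = 4
vl = min(AVL, VLMAX) = min(1, 4) = 1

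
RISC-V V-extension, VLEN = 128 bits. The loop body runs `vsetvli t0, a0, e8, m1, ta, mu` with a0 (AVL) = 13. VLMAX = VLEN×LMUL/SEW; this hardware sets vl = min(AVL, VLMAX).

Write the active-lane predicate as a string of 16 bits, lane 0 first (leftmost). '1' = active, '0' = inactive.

predicate = 1111111111111000

VLMAX = (128 × 1) / 8 = 16 lanes
vl = min(AVL, VLMAX) = min(13, 16) = 13
bits (lane 0 leftmost): 1111111111111000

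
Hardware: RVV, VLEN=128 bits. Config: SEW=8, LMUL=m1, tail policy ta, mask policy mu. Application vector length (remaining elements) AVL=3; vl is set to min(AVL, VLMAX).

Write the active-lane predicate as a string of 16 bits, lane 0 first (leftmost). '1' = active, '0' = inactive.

predicate = 1110000000000000

VLMAX = (128 × 1) / 8 = 16 lanes
vl = min(AVL, VLMAX) = min(3, 16) = 3
bits (lane 0 leftmost): 1110000000000000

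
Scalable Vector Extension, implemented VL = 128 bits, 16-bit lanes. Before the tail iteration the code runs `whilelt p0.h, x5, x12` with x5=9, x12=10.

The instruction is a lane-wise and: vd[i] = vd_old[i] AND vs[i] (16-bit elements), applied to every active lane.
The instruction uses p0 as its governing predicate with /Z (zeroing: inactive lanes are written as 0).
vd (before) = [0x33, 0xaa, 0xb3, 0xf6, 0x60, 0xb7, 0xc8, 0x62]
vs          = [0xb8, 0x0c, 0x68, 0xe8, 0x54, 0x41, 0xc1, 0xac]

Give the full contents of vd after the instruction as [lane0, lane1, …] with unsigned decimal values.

vd = [48, 0, 0, 0, 0, 0, 0, 0]

register lanes = 128/16 = 8
p0[j] = (9+j < 10); true for j=0..0 → 1 lanes set
lane  0: and(0x33,0xb8) ⇒ 0x30
lane  1: tail/zero ⇒ 0x00
lane  2: tail/zero ⇒ 0x00
lane  3: tail/zero ⇒ 0x00
lane  4: tail/zero ⇒ 0x00
lane  5: tail/zero ⇒ 0x00
lane  6: tail/zero ⇒ 0x00
lane  7: tail/zero ⇒ 0x00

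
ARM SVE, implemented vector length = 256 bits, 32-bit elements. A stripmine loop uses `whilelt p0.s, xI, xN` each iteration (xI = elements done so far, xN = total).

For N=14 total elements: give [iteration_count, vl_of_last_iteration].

[iterations, last_vl] = [2, 6]

register lanes = 256/32 = 8
N=14: ⌈14/8⌉ = 2 iters; last vl = 14 − 1×8 = 6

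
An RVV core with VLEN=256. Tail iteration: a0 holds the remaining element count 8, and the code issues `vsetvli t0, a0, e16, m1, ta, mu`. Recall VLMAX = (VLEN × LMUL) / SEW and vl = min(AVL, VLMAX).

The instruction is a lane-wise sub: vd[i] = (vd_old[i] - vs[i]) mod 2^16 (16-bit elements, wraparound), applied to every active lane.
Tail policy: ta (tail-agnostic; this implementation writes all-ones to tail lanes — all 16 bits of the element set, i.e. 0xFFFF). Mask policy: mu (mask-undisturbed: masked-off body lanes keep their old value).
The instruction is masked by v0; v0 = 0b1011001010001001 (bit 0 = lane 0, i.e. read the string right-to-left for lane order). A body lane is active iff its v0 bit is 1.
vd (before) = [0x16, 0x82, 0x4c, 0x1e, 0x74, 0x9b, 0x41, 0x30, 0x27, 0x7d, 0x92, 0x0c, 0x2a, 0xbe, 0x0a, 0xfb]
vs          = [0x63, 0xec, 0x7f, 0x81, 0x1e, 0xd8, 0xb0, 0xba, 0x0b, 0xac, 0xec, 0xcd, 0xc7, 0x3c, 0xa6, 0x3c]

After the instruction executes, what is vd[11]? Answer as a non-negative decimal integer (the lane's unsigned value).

VLMAX = (256 × 1) / 16 = 16 lanes
AVL=8 ≤ VLMAX=16, so vl = 8
  i=0: sub(0x16,0x63) → 65459
  i=1: mask-off/keep → 130
  i=2: mask-off/keep → 76
  i=3: sub(0x1e,0x81) → 65437
  i=4: mask-off/keep → 116
  i=5: mask-off/keep → 155
  i=6: mask-off/keep → 65
  i=7: sub(0x30,0xba) → 65398
  i=8: tail/ones → 65535
  i=9: tail/ones → 65535
  i=10: tail/ones → 65535
  i=11: tail/ones → 65535
  i=12: tail/ones → 65535
  i=13: tail/ones → 65535
  i=14: tail/ones → 65535
  i=15: tail/ones → 65535

vd[11] = 65535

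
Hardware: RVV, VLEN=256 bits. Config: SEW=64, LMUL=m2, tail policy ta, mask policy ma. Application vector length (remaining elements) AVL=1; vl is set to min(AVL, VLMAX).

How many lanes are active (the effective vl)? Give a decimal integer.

vl = 1

VLMAX = VLEN×LMUL/SEW = 256×2/64 = 8
vl = min(AVL, VLMAX) = min(1, 8) = 1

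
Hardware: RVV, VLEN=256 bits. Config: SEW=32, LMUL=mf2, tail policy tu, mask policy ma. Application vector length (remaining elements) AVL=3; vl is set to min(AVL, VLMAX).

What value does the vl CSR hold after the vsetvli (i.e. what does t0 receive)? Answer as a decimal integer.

VLMAX = (256 × 1/2) / 32 = 4 lanes
AVL=3 ≤ VLMAX=4, so vl = 3

vl = 3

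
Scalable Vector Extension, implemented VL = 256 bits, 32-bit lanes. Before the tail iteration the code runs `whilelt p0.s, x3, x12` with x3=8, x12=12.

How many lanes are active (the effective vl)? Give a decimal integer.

lane count: 256 div 32 = 8
active while 8+j < 12, i.e. j ∈ [0,4) capped at 8 ⇒ 4

vl = 4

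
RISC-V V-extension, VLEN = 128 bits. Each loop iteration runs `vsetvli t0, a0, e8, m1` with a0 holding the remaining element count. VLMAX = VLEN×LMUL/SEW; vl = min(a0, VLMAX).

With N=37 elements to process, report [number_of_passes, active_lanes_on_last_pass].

VLMAX = (128 × 1) / 8 = 16 lanes
37 elements at 16/iter → 3 passes, remainder 5 on the last

[iterations, last_vl] = [3, 5]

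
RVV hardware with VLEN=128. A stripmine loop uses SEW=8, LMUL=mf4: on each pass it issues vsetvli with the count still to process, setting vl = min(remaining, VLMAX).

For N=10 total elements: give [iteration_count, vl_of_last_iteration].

[iterations, last_vl] = [3, 2]

lanes per group: 128·1/4/8 = 4
N=10: ⌈10/4⌉ = 3 iters; last vl = 10 − 2×4 = 2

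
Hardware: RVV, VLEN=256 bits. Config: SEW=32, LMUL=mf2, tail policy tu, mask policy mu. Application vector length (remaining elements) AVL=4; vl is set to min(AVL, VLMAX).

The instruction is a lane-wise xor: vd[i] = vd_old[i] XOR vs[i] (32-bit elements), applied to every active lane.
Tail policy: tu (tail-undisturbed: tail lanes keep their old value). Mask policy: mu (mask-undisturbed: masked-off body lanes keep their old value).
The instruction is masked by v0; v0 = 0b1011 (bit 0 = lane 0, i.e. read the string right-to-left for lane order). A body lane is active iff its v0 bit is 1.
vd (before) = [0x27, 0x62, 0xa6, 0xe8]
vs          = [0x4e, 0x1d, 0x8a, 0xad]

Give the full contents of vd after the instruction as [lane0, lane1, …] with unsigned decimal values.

vd = [105, 127, 166, 69]

VLMAX = (256 × 1/2) / 32 = 4 lanes
AVL=4 ≤ VLMAX=4, so vl = 4
vd[0] xor(0x27,0x4e) -> 0x69
vd[1] xor(0x62,0x1d) -> 0x7f
vd[2] mask-off/keep -> 0xa6
vd[3] xor(0xe8,0xad) -> 0x45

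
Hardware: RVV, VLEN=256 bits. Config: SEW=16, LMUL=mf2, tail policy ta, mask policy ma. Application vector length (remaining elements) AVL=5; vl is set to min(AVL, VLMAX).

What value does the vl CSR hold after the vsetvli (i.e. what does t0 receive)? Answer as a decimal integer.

vl = 5

VLMAX = (256 × 1/2) / 16 = 8 lanes
AVL=5 ≤ VLMAX=8, so vl = 5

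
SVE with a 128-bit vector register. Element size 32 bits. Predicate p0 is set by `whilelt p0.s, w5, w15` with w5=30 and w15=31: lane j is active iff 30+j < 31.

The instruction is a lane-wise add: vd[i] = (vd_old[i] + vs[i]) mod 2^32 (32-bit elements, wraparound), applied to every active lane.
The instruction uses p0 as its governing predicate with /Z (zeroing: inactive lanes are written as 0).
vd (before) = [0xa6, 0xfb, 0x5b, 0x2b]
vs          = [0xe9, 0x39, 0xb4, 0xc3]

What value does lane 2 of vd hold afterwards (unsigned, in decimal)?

128-bit reg / 32-bit elem → 4 lanes
whilelt: lane j active iff 30+j < 31 → j < 1 → 1 active
lane  0: add(0xa6,0xe9) ⇒ 0x18f
lane  1: tail/zero ⇒ 0x00
lane  2: tail/zero ⇒ 0x00
lane  3: tail/zero ⇒ 0x00

vd[2] = 0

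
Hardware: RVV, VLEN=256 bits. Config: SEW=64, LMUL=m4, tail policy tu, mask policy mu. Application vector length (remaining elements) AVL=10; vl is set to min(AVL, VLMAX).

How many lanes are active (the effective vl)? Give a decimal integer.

vl = 10

VLMAX = (256 × 4) / 64 = 16 lanes
vl ← min(10, 16) = 10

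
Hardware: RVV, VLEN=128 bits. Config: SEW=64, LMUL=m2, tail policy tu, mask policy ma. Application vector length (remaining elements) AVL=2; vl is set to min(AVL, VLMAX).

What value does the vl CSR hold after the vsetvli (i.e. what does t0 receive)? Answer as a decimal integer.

VLMAX = VLEN×LMUL/SEW = 128×2/64 = 4
AVL=2 ≤ VLMAX=4, so vl = 2

vl = 2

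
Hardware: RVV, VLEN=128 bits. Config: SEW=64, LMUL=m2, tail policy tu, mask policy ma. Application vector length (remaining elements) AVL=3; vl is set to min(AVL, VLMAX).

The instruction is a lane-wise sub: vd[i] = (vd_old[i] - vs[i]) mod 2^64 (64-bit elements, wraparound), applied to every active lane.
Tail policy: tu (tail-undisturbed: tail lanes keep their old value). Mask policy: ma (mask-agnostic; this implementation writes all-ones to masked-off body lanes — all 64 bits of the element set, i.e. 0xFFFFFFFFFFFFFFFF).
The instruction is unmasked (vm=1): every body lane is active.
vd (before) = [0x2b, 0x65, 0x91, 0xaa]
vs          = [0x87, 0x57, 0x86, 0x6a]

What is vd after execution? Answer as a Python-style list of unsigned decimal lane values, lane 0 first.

lanes per group: 128·2/64 = 4
vl ← min(3, 4) = 3
[0] sub(0x2b,0x87) = 0xffffffffffffffa4
[1] sub(0x65,0x57) = 0x0e
[2] sub(0x91,0x86) = 0x0b
[3] tail/keep = 0xaa

vd = [18446744073709551524, 14, 11, 170]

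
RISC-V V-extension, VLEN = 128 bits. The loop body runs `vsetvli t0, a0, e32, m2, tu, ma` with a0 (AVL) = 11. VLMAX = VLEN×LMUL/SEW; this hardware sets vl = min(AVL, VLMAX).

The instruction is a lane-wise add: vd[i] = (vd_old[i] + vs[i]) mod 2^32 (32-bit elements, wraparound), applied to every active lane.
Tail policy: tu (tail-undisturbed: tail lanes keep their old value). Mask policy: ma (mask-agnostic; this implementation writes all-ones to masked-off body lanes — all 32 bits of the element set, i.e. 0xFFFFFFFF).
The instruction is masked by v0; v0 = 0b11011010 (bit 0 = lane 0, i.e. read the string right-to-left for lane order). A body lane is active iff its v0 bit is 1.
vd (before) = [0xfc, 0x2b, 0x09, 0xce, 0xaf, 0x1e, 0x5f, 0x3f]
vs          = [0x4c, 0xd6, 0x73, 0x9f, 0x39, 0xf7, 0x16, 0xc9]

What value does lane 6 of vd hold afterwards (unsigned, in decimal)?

VLMAX = (128 × 2) / 32 = 8 lanes
vl ← min(11, 8) = 8
vd[0] mask-off/ones -> 0xffffffff
vd[1] add(0x2b,0xd6) -> 0x101
vd[2] mask-off/ones -> 0xffffffff
vd[3] add(0xce,0x9f) -> 0x16d
vd[4] add(0xaf,0x39) -> 0xe8
vd[5] mask-off/ones -> 0xffffffff
vd[6] add(0x5f,0x16) -> 0x75
vd[7] add(0x3f,0xc9) -> 0x108

vd[6] = 117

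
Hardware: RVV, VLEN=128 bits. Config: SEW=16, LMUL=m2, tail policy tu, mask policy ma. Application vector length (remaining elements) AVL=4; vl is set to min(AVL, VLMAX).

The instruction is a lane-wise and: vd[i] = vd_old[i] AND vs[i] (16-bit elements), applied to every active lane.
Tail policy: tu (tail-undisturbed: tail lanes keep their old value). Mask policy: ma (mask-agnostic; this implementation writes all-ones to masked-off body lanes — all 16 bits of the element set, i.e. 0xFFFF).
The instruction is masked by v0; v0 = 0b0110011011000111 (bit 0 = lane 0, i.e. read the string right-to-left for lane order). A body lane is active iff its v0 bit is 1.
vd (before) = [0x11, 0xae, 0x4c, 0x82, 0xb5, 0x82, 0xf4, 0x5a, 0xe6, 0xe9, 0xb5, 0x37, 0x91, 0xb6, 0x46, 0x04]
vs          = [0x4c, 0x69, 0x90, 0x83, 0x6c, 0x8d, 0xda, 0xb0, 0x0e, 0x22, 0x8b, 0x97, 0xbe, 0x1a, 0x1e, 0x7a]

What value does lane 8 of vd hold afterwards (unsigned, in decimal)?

vd[8] = 230

lanes per group: 128·2/16 = 16
AVL=4 ≤ VLMAX=16, so vl = 4
[0] and(0x11,0x4c) = 0x00
[1] and(0xae,0x69) = 0x28
[2] and(0x4c,0x90) = 0x00
[3] mask-off/ones = 0xffff
[4] tail/keep = 0xb5
[5] tail/keep = 0x82
[6] tail/keep = 0xf4
[7] tail/keep = 0x5a
[8] tail/keep = 0xe6
[9] tail/keep = 0xe9
[10] tail/keep = 0xb5
[11] tail/keep = 0x37
[12] tail/keep = 0x91
[13] tail/keep = 0xb6
[14] tail/keep = 0x46
[15] tail/keep = 0x04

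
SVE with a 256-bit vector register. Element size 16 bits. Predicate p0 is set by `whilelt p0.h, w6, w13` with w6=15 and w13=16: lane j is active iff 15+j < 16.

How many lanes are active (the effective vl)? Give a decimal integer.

vl = 1

lane count: 256 div 16 = 16
whilelt: lane j active iff 15+j < 16 → j < 1 → 1 active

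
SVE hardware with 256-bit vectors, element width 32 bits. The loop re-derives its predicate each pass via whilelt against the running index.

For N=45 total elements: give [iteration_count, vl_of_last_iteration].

register lanes = 256/32 = 8
N=45: ⌈45/8⌉ = 6 iters; last vl = 45 − 5×8 = 5

[iterations, last_vl] = [6, 5]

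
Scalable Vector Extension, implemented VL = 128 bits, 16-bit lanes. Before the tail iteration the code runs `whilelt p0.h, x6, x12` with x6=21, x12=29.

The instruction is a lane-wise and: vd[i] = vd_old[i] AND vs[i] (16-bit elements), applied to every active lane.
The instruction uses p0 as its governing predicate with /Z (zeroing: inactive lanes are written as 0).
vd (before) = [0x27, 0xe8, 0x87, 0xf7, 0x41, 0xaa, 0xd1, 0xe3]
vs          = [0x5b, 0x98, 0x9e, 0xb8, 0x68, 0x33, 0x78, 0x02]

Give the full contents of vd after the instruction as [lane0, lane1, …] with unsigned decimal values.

vd = [3, 136, 134, 176, 64, 34, 80, 2]

lane count: 128 div 16 = 8
active while 21+j < 29, i.e. j ∈ [0,8) capped at 8 ⇒ 8
vd[0] and(0x27,0x5b) -> 0x03
vd[1] and(0xe8,0x98) -> 0x88
vd[2] and(0x87,0x9e) -> 0x86
vd[3] and(0xf7,0xb8) -> 0xb0
vd[4] and(0x41,0x68) -> 0x40
vd[5] and(0xaa,0x33) -> 0x22
vd[6] and(0xd1,0x78) -> 0x50
vd[7] and(0xe3,0x02) -> 0x02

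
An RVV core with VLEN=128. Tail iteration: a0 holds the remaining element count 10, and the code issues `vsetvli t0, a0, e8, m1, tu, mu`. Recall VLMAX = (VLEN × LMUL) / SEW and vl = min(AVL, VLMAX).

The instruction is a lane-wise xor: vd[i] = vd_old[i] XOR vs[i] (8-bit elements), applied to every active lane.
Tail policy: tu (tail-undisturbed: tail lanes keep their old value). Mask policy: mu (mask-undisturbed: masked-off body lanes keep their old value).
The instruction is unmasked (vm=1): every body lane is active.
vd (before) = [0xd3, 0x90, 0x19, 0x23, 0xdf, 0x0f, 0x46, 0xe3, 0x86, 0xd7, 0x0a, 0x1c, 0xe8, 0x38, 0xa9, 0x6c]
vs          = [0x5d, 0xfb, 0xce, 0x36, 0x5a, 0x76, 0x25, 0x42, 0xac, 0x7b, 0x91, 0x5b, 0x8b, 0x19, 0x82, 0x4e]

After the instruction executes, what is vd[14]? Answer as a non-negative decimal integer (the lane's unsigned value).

lanes per group: 128·1/8 = 16
vl = min(AVL, VLMAX) = min(10, 16) = 10
lane  0: xor(0xd3,0x5d) ⇒ 0x8e
lane  1: xor(0x90,0xfb) ⇒ 0x6b
lane  2: xor(0x19,0xce) ⇒ 0xd7
lane  3: xor(0x23,0x36) ⇒ 0x15
lane  4: xor(0xdf,0x5a) ⇒ 0x85
lane  5: xor(0x0f,0x76) ⇒ 0x79
lane  6: xor(0x46,0x25) ⇒ 0x63
lane  7: xor(0xe3,0x42) ⇒ 0xa1
lane  8: xor(0x86,0xac) ⇒ 0x2a
lane  9: xor(0xd7,0x7b) ⇒ 0xac
lane 10: tail/keep ⇒ 0x0a
lane 11: tail/keep ⇒ 0x1c
lane 12: tail/keep ⇒ 0xe8
lane 13: tail/keep ⇒ 0x38
lane 14: tail/keep ⇒ 0xa9
lane 15: tail/keep ⇒ 0x6c

vd[14] = 169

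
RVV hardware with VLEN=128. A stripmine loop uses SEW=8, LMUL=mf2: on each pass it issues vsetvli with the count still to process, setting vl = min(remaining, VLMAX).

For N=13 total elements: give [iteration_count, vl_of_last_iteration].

[iterations, last_vl] = [2, 5]

lanes per group: 128·1/2/8 = 8
13 elements at 8/iter → 2 passes, remainder 5 on the last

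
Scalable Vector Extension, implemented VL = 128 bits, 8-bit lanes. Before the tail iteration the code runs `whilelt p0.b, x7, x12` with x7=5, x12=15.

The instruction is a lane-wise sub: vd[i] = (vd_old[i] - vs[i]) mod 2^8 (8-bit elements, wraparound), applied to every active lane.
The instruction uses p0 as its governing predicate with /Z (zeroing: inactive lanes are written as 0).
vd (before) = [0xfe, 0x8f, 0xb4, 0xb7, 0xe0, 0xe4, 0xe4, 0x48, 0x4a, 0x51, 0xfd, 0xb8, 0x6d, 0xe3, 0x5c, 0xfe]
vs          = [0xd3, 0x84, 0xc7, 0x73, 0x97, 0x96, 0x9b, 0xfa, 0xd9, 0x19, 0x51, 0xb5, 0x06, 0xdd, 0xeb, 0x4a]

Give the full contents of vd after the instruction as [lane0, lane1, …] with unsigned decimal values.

vd = [43, 11, 237, 68, 73, 78, 73, 78, 113, 56, 0, 0, 0, 0, 0, 0]

register lanes = 128/8 = 16
active while 5+j < 15, i.e. j ∈ [0,10) capped at 16 ⇒ 10
lane  0: sub(0xfe,0xd3) ⇒ 0x2b
lane  1: sub(0x8f,0x84) ⇒ 0x0b
lane  2: sub(0xb4,0xc7) ⇒ 0xed
lane  3: sub(0xb7,0x73) ⇒ 0x44
lane  4: sub(0xe0,0x97) ⇒ 0x49
lane  5: sub(0xe4,0x96) ⇒ 0x4e
lane  6: sub(0xe4,0x9b) ⇒ 0x49
lane  7: sub(0x48,0xfa) ⇒ 0x4e
lane  8: sub(0x4a,0xd9) ⇒ 0x71
lane  9: sub(0x51,0x19) ⇒ 0x38
lane 10: tail/zero ⇒ 0x00
lane 11: tail/zero ⇒ 0x00
lane 12: tail/zero ⇒ 0x00
lane 13: tail/zero ⇒ 0x00
lane 14: tail/zero ⇒ 0x00
lane 15: tail/zero ⇒ 0x00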